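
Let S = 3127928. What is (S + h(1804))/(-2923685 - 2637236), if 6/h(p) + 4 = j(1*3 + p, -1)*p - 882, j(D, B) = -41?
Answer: -39020901799/69372489475 ≈ -0.56248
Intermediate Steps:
h(p) = 6/(-886 - 41*p) (h(p) = 6/(-4 + (-41*p - 882)) = 6/(-4 + (-882 - 41*p)) = 6/(-886 - 41*p))
(S + h(1804))/(-2923685 - 2637236) = (3127928 + 6/(-886 - 41*1804))/(-2923685 - 2637236) = (3127928 + 6/(-886 - 73964))/(-5560921) = (3127928 + 6/(-74850))*(-1/5560921) = (3127928 + 6*(-1/74850))*(-1/5560921) = (3127928 - 1/12475)*(-1/5560921) = (39020901799/12475)*(-1/5560921) = -39020901799/69372489475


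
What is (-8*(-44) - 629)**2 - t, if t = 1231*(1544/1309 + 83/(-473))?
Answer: 4249275258/56287 ≈ 75493.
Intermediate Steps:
t = 69569965/56287 (t = 1231*(1544*(1/1309) + 83*(-1/473)) = 1231*(1544/1309 - 83/473) = 1231*(56515/56287) = 69569965/56287 ≈ 1236.0)
(-8*(-44) - 629)**2 - t = (-8*(-44) - 629)**2 - 1*69569965/56287 = (352 - 629)**2 - 69569965/56287 = (-277)**2 - 69569965/56287 = 76729 - 69569965/56287 = 4249275258/56287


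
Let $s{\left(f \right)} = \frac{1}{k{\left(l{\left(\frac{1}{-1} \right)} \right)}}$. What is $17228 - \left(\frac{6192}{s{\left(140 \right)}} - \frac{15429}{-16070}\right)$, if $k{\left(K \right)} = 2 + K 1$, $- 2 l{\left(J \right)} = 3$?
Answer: $\frac{227085811}{16070} \approx 14131.0$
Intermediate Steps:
$l{\left(J \right)} = - \frac{3}{2}$ ($l{\left(J \right)} = \left(- \frac{1}{2}\right) 3 = - \frac{3}{2}$)
$k{\left(K \right)} = 2 + K$
$s{\left(f \right)} = 2$ ($s{\left(f \right)} = \frac{1}{2 - \frac{3}{2}} = \frac{1}{\frac{1}{2}} = 2$)
$17228 - \left(\frac{6192}{s{\left(140 \right)}} - \frac{15429}{-16070}\right) = 17228 - \left(\frac{6192}{2} - \frac{15429}{-16070}\right) = 17228 - \left(6192 \cdot \frac{1}{2} - - \frac{15429}{16070}\right) = 17228 - \left(3096 + \frac{15429}{16070}\right) = 17228 - \frac{49768149}{16070} = \frac{227085811}{16070}$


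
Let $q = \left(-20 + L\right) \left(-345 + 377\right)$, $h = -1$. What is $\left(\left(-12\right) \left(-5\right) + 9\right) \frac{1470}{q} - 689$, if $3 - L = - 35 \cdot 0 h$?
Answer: $- \frac{238123}{272} \approx -875.45$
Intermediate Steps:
$L = 3$ ($L = 3 - - 35 \cdot 0 \left(-1\right) = 3 - \left(-35\right) 0 = 3 - 0 = 3 + 0 = 3$)
$q = -544$ ($q = \left(-20 + 3\right) \left(-345 + 377\right) = \left(-17\right) 32 = -544$)
$\left(\left(-12\right) \left(-5\right) + 9\right) \frac{1470}{q} - 689 = \left(\left(-12\right) \left(-5\right) + 9\right) \frac{1470}{-544} - 689 = \left(60 + 9\right) 1470 \left(- \frac{1}{544}\right) - 689 = 69 \left(- \frac{735}{272}\right) - 689 = - \frac{50715}{272} - 689 = - \frac{238123}{272}$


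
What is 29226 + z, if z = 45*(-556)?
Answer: 4206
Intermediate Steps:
z = -25020
29226 + z = 29226 - 25020 = 4206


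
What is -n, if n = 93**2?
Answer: -8649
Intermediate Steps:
n = 8649
-n = -1*8649 = -8649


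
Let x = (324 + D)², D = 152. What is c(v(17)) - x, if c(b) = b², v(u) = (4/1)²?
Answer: -226320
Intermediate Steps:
v(u) = 16 (v(u) = (4*1)² = 4² = 16)
x = 226576 (x = (324 + 152)² = 476² = 226576)
c(v(17)) - x = 16² - 1*226576 = 256 - 226576 = -226320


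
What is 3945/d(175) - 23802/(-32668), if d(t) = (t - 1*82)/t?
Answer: 3759230681/506354 ≈ 7424.1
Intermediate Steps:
d(t) = (-82 + t)/t (d(t) = (t - 82)/t = (-82 + t)/t)
3945/d(175) - 23802/(-32668) = 3945/(((-82 + 175)/175)) - 23802/(-32668) = 3945/(((1/175)*93)) - 23802*(-1/32668) = 3945/(93/175) + 11901/16334 = 3945*(175/93) + 11901/16334 = 230125/31 + 11901/16334 = 3759230681/506354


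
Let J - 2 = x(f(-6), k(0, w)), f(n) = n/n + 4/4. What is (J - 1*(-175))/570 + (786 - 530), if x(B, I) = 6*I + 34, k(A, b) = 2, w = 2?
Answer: 146143/570 ≈ 256.39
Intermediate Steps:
f(n) = 2 (f(n) = 1 + 4*(¼) = 1 + 1 = 2)
x(B, I) = 34 + 6*I
J = 48 (J = 2 + (34 + 6*2) = 2 + (34 + 12) = 2 + 46 = 48)
(J - 1*(-175))/570 + (786 - 530) = (48 - 1*(-175))/570 + (786 - 530) = (48 + 175)*(1/570) + 256 = 223*(1/570) + 256 = 223/570 + 256 = 146143/570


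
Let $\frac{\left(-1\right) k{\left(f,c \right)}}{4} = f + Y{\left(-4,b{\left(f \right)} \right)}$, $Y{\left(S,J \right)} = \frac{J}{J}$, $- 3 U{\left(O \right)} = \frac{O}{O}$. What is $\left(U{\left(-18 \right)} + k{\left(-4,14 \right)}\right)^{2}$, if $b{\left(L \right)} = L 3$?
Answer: $\frac{1225}{9} \approx 136.11$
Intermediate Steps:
$b{\left(L \right)} = 3 L$
$U{\left(O \right)} = - \frac{1}{3}$ ($U{\left(O \right)} = - \frac{O \frac{1}{O}}{3} = \left(- \frac{1}{3}\right) 1 = - \frac{1}{3}$)
$Y{\left(S,J \right)} = 1$
$k{\left(f,c \right)} = -4 - 4 f$ ($k{\left(f,c \right)} = - 4 \left(f + 1\right) = - 4 \left(1 + f\right) = -4 - 4 f$)
$\left(U{\left(-18 \right)} + k{\left(-4,14 \right)}\right)^{2} = \left(- \frac{1}{3} - -12\right)^{2} = \left(- \frac{1}{3} + \left(-4 + 16\right)\right)^{2} = \left(- \frac{1}{3} + 12\right)^{2} = \left(\frac{35}{3}\right)^{2} = \frac{1225}{9}$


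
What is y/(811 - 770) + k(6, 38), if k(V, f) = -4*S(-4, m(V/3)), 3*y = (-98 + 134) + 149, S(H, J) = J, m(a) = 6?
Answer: -2767/123 ≈ -22.496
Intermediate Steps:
y = 185/3 (y = ((-98 + 134) + 149)/3 = (36 + 149)/3 = (⅓)*185 = 185/3 ≈ 61.667)
k(V, f) = -24 (k(V, f) = -4*6 = -24)
y/(811 - 770) + k(6, 38) = 185/(3*(811 - 770)) - 24 = (185/3)/41 - 24 = (185/3)*(1/41) - 24 = 185/123 - 24 = -2767/123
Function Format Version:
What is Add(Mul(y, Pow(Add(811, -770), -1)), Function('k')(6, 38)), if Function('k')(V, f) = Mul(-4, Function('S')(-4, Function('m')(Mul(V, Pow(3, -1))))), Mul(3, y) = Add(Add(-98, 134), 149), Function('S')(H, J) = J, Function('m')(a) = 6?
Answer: Rational(-2767, 123) ≈ -22.496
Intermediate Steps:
y = Rational(185, 3) (y = Mul(Rational(1, 3), Add(Add(-98, 134), 149)) = Mul(Rational(1, 3), Add(36, 149)) = Mul(Rational(1, 3), 185) = Rational(185, 3) ≈ 61.667)
Function('k')(V, f) = -24 (Function('k')(V, f) = Mul(-4, 6) = -24)
Add(Mul(y, Pow(Add(811, -770), -1)), Function('k')(6, 38)) = Add(Mul(Rational(185, 3), Pow(Add(811, -770), -1)), -24) = Add(Mul(Rational(185, 3), Pow(41, -1)), -24) = Add(Mul(Rational(185, 3), Rational(1, 41)), -24) = Add(Rational(185, 123), -24) = Rational(-2767, 123)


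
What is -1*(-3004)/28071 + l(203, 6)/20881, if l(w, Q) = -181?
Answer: 57645673/586150551 ≈ 0.098346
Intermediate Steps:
-1*(-3004)/28071 + l(203, 6)/20881 = -1*(-3004)/28071 - 181/20881 = 3004*(1/28071) - 181*1/20881 = 3004/28071 - 181/20881 = 57645673/586150551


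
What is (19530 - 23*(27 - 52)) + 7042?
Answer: 27147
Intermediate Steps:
(19530 - 23*(27 - 52)) + 7042 = (19530 - 23*(-25)) + 7042 = (19530 + 575) + 7042 = 20105 + 7042 = 27147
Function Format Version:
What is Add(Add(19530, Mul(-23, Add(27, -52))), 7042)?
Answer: 27147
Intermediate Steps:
Add(Add(19530, Mul(-23, Add(27, -52))), 7042) = Add(Add(19530, Mul(-23, -25)), 7042) = Add(Add(19530, 575), 7042) = Add(20105, 7042) = 27147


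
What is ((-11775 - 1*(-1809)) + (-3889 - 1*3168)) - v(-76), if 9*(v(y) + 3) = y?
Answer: -153104/9 ≈ -17012.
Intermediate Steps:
v(y) = -3 + y/9
((-11775 - 1*(-1809)) + (-3889 - 1*3168)) - v(-76) = ((-11775 - 1*(-1809)) + (-3889 - 1*3168)) - (-3 + (⅑)*(-76)) = ((-11775 + 1809) + (-3889 - 3168)) - (-3 - 76/9) = (-9966 - 7057) - 1*(-103/9) = -17023 + 103/9 = -153104/9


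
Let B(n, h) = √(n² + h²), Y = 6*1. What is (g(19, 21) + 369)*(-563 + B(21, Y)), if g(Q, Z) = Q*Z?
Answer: -432384 + 2304*√53 ≈ -4.1561e+5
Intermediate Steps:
Y = 6
B(n, h) = √(h² + n²)
(g(19, 21) + 369)*(-563 + B(21, Y)) = (19*21 + 369)*(-563 + √(6² + 21²)) = (399 + 369)*(-563 + √(36 + 441)) = 768*(-563 + √477) = 768*(-563 + 3*√53) = -432384 + 2304*√53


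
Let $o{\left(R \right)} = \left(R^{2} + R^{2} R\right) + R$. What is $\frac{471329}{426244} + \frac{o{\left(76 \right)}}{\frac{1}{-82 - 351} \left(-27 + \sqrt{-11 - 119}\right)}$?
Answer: $\frac{2216675570051723}{366143596} + \frac{192610524 i \sqrt{130}}{859} \approx 6.0541 \cdot 10^{6} + 2.5566 \cdot 10^{6} i$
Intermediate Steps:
$o{\left(R \right)} = R + R^{2} + R^{3}$ ($o{\left(R \right)} = \left(R^{2} + R^{3}\right) + R = R + R^{2} + R^{3}$)
$\frac{471329}{426244} + \frac{o{\left(76 \right)}}{\frac{1}{-82 - 351} \left(-27 + \sqrt{-11 - 119}\right)} = \frac{471329}{426244} + \frac{76 \left(1 + 76 + 76^{2}\right)}{\frac{1}{-82 - 351} \left(-27 + \sqrt{-11 - 119}\right)} = 471329 \cdot \frac{1}{426244} + \frac{76 \left(1 + 76 + 5776\right)}{\frac{1}{-433} \left(-27 + \sqrt{-130}\right)} = \frac{471329}{426244} + \frac{76 \cdot 5853}{\left(- \frac{1}{433}\right) \left(-27 + i \sqrt{130}\right)} = \frac{471329}{426244} + \frac{444828}{\frac{27}{433} - \frac{i \sqrt{130}}{433}}$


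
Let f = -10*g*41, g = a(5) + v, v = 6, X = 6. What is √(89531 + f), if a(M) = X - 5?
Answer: 3*√9629 ≈ 294.38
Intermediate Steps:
a(M) = 1 (a(M) = 6 - 5 = 1)
g = 7 (g = 1 + 6 = 7)
f = -2870 (f = -10*7*41 = -70*41 = -2870)
√(89531 + f) = √(89531 - 2870) = √86661 = 3*√9629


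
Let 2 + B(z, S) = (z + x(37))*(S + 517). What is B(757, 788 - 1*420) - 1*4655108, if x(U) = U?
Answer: -3952420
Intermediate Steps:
B(z, S) = -2 + (37 + z)*(517 + S) (B(z, S) = -2 + (z + 37)*(S + 517) = -2 + (37 + z)*(517 + S))
B(757, 788 - 1*420) - 1*4655108 = (19127 + 37*(788 - 1*420) + 517*757 + (788 - 1*420)*757) - 1*4655108 = (19127 + 37*(788 - 420) + 391369 + (788 - 420)*757) - 4655108 = (19127 + 37*368 + 391369 + 368*757) - 4655108 = (19127 + 13616 + 391369 + 278576) - 4655108 = 702688 - 4655108 = -3952420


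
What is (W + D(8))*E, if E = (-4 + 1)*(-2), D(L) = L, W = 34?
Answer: 252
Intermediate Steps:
E = 6 (E = -3*(-2) = 6)
(W + D(8))*E = (34 + 8)*6 = 42*6 = 252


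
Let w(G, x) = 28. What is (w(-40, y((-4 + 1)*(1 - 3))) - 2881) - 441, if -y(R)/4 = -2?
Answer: -3294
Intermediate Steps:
y(R) = 8 (y(R) = -4*(-2) = 8)
(w(-40, y((-4 + 1)*(1 - 3))) - 2881) - 441 = (28 - 2881) - 441 = -2853 - 441 = -3294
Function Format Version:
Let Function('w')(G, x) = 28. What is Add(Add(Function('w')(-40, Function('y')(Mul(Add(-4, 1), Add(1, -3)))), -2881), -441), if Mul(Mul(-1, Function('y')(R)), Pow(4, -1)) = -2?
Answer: -3294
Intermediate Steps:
Function('y')(R) = 8 (Function('y')(R) = Mul(-4, -2) = 8)
Add(Add(Function('w')(-40, Function('y')(Mul(Add(-4, 1), Add(1, -3)))), -2881), -441) = Add(Add(28, -2881), -441) = Add(-2853, -441) = -3294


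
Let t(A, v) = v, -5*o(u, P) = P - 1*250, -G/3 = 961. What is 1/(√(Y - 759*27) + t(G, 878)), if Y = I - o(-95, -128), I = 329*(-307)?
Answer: 2195/2231139 - I*√3039290/4462278 ≈ 0.0009838 - 0.00039069*I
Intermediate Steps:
G = -2883 (G = -3*961 = -2883)
o(u, P) = 50 - P/5 (o(u, P) = -(P - 1*250)/5 = -(P - 250)/5 = -(-250 + P)/5 = 50 - P/5)
I = -101003
Y = -505393/5 (Y = -101003 - (50 - ⅕*(-128)) = -101003 - (50 + 128/5) = -101003 - 1*378/5 = -101003 - 378/5 = -505393/5 ≈ -1.0108e+5)
1/(√(Y - 759*27) + t(G, 878)) = 1/(√(-505393/5 - 759*27) + 878) = 1/(√(-505393/5 - 20493) + 878) = 1/(√(-607858/5) + 878) = 1/(I*√3039290/5 + 878) = 1/(878 + I*√3039290/5)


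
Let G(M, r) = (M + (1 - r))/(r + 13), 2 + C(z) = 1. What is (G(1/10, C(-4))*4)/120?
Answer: 7/1200 ≈ 0.0058333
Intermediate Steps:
C(z) = -1 (C(z) = -2 + 1 = -1)
G(M, r) = (1 + M - r)/(13 + r)
(G(1/10, C(-4))*4)/120 = (((1 + 1/10 - 1*(-1))/(13 - 1))*4)/120 = (((1 + 1/10 + 1)/12)*4)*(1/120) = (((1/12)*(21/10))*4)*(1/120) = ((7/40)*4)*(1/120) = (7/10)*(1/120) = 7/1200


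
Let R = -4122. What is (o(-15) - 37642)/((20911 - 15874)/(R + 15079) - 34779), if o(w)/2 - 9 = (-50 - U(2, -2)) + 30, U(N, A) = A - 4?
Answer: 206276482/190534233 ≈ 1.0826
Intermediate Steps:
U(N, A) = -4 + A
o(w) = -10 (o(w) = 18 + 2*((-50 - (-4 - 2)) + 30) = 18 + 2*((-50 - 1*(-6)) + 30) = 18 + 2*((-50 + 6) + 30) = 18 + 2*(-44 + 30) = 18 + 2*(-14) = 18 - 28 = -10)
(o(-15) - 37642)/((20911 - 15874)/(R + 15079) - 34779) = (-10 - 37642)/((20911 - 15874)/(-4122 + 15079) - 34779) = -37652/(5037/10957 - 34779) = -37652/(-381068466/10957) = -37652*(-10957/381068466) = 206276482/190534233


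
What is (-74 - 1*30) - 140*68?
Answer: -9624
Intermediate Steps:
(-74 - 1*30) - 140*68 = (-74 - 30) - 9520 = -104 - 9520 = -9624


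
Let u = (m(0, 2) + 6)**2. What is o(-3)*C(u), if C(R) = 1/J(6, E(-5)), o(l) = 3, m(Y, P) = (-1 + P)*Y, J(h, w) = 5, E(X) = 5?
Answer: 3/5 ≈ 0.60000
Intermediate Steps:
m(Y, P) = Y*(-1 + P)
u = 36 (u = (0*(-1 + 2) + 6)**2 = (0*1 + 6)**2 = (0 + 6)**2 = 6**2 = 36)
C(R) = 1/5
o(-3)*C(u) = 3*(1/5) = 3/5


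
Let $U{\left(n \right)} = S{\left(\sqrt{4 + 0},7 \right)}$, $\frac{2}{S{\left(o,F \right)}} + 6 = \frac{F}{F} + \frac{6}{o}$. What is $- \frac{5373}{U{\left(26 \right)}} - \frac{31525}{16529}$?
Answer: $\frac{88778792}{16529} \approx 5371.1$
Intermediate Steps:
$S{\left(o,F \right)} = \frac{2}{-5 + \frac{6}{o}}$ ($S{\left(o,F \right)} = \frac{2}{-6 + \left(\frac{F}{F} + \frac{6}{o}\right)} = \frac{2}{-6 + \left(1 + \frac{6}{o}\right)} = \frac{2}{-5 + \frac{6}{o}}$)
$U{\left(n \right)} = -1$ ($U{\left(n \right)} = - \frac{2 \sqrt{4 + 0}}{-6 + 5 \sqrt{4 + 0}} = - \frac{2 \sqrt{4}}{-6 + 5 \sqrt{4}} = \left(-2\right) 2 \frac{1}{-6 + 5 \cdot 2} = \left(-2\right) 2 \frac{1}{-6 + 10} = \left(-2\right) 2 \cdot \frac{1}{4} = -1$)
$- \frac{5373}{U{\left(26 \right)}} - \frac{31525}{16529} = - \frac{5373}{-1} - \frac{31525}{16529} = \left(-5373\right) \left(-1\right) - \frac{31525}{16529} = 5373 - \frac{31525}{16529} = \frac{88778792}{16529}$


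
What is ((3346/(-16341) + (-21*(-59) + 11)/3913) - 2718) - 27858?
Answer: -150391803112/4918641 ≈ -30576.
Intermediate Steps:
((3346/(-16341) + (-21*(-59) + 11)/3913) - 2718) - 27858 = ((3346*(-1/16341) + (1239 + 11)*(1/3913)) - 2718) - 27858 = ((-3346/16341 + 1250*(1/3913)) - 2718) - 27858 = ((-3346/16341 + 1250/3913) - 2718) - 27858 = (564104/4918641 - 2718) - 27858 = -13368302134/4918641 - 27858 = -150391803112/4918641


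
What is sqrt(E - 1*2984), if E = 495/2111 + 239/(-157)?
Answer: I*sqrt(327915524969314)/331427 ≈ 54.638*I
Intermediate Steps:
E = -426814/331427 (E = 495*(1/2111) + 239*(-1/157) = 495/2111 - 239/157 = -426814/331427 ≈ -1.2878)
sqrt(E - 1*2984) = sqrt(-426814/331427 - 1*2984) = sqrt(-426814/331427 - 2984) = sqrt(-989404982/331427) = I*sqrt(327915524969314)/331427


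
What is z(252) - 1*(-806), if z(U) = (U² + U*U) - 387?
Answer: 127427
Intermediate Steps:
z(U) = -387 + 2*U² (z(U) = (U² + U²) - 387 = 2*U² - 387 = -387 + 2*U²)
z(252) - 1*(-806) = (-387 + 2*252²) - 1*(-806) = (-387 + 2*63504) + 806 = (-387 + 127008) + 806 = 126621 + 806 = 127427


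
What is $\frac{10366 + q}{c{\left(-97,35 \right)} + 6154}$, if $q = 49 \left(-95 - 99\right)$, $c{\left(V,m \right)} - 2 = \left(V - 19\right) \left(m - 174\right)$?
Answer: $\frac{43}{1114} \approx 0.0386$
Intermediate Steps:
$c{\left(V,m \right)} = 2 + \left(-174 + m\right) \left(-19 + V\right)$ ($c{\left(V,m \right)} = 2 + \left(V - 19\right) \left(m - 174\right) = 2 + \left(-19 + V\right) \left(-174 + m\right) = 2 + \left(-174 + m\right) \left(-19 + V\right)$)
$q = -9506$ ($q = 49 \left(-194\right) = -9506$)
$\frac{10366 + q}{c{\left(-97,35 \right)} + 6154} = \frac{10366 - 9506}{\left(3308 - -16878 - 665 - 3395\right) + 6154} = \frac{860}{\left(3308 + 16878 - 665 - 3395\right) + 6154} = \frac{860}{16126 + 6154} = \frac{860}{22280} = 860 \cdot \frac{1}{22280} = \frac{43}{1114}$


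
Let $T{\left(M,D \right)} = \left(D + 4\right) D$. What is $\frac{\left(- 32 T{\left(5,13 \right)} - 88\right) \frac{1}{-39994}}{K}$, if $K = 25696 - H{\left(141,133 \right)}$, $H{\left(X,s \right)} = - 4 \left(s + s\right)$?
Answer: $\frac{179}{26755986} \approx 6.6901 \cdot 10^{-6}$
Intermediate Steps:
$T{\left(M,D \right)} = D \left(4 + D\right)$ ($T{\left(M,D \right)} = \left(4 + D\right) D = D \left(4 + D\right)$)
$H{\left(X,s \right)} = - 8 s$ ($H{\left(X,s \right)} = - 4 \cdot 2 s = - 8 s$)
$K = 26760$ ($K = 25696 - \left(-8\right) 133 = 25696 - -1064 = 25696 + 1064 = 26760$)
$\frac{\left(- 32 T{\left(5,13 \right)} - 88\right) \frac{1}{-39994}}{K} = \frac{\left(- 32 \cdot 13 \left(4 + 13\right) - 88\right) \frac{1}{-39994}}{26760} = \left(- 32 \cdot 13 \cdot 17 - 88\right) \left(- \frac{1}{39994}\right) \frac{1}{26760} = \left(\left(-32\right) 221 - 88\right) \left(- \frac{1}{39994}\right) \frac{1}{26760} = \left(-7072 - 88\right) \left(- \frac{1}{39994}\right) \frac{1}{26760} = \left(-7160\right) \left(- \frac{1}{39994}\right) \frac{1}{26760} = \frac{3580}{19997} \cdot \frac{1}{26760} = \frac{179}{26755986}$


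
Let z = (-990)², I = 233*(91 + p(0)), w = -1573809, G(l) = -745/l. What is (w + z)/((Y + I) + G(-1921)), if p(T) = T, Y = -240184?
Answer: 1140514989/420661756 ≈ 2.7112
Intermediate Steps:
I = 21203 (I = 233*(91 + 0) = 233*91 = 21203)
z = 980100
(w + z)/((Y + I) + G(-1921)) = (-1573809 + 980100)/((-240184 + 21203) - 745/(-1921)) = -593709/(-218981 - 745*(-1/1921)) = -593709/(-218981 + 745/1921) = -593709/(-420661756/1921) = -593709*(-1921/420661756) = 1140514989/420661756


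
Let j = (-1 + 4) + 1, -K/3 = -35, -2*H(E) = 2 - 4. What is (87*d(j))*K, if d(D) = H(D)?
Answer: 9135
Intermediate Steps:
H(E) = 1 (H(E) = -(2 - 4)/2 = -½*(-2) = 1)
K = 105 (K = -3*(-35) = 105)
j = 4 (j = 3 + 1 = 4)
d(D) = 1
(87*d(j))*K = (87*1)*105 = 87*105 = 9135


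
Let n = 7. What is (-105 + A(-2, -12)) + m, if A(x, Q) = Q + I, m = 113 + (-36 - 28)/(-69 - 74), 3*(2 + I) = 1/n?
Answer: -16531/3003 ≈ -5.5048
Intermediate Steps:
I = -41/21 (I = -2 + (⅓)/7 = -2 + (⅓)*(⅐) = -2 + 1/21 = -41/21 ≈ -1.9524)
m = 16223/143 (m = 113 - 64/(-143) = 113 - 64*(-1/143) = 113 + 64/143 = 16223/143 ≈ 113.45)
A(x, Q) = -41/21 + Q (A(x, Q) = Q - 41/21 = -41/21 + Q)
(-105 + A(-2, -12)) + m = (-105 + (-41/21 - 12)) + 16223/143 = (-105 - 293/21) + 16223/143 = -2498/21 + 16223/143 = -16531/3003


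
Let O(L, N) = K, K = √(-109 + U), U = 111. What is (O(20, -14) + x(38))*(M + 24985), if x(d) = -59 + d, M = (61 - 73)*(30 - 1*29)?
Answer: -524433 + 24973*√2 ≈ -4.8912e+5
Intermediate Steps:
M = -12 (M = -12*(30 - 29) = -12*1 = -12)
K = √2 (K = √(-109 + 111) = √2 ≈ 1.4142)
O(L, N) = √2
(O(20, -14) + x(38))*(M + 24985) = (√2 + (-59 + 38))*(-12 + 24985) = (√2 - 21)*24973 = (-21 + √2)*24973 = -524433 + 24973*√2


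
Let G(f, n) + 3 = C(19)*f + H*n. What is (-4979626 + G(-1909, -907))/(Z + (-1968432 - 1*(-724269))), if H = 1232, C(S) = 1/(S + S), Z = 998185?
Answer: 231689923/9347164 ≈ 24.787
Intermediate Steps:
C(S) = 1/(2*S)
G(f, n) = -3 + 1232*n + f/38 (G(f, n) = -3 + (((1/2)/19)*f + 1232*n) = -3 + (((1/2)*(1/19))*f + 1232*n) = -3 + (f/38 + 1232*n) = -3 + (1232*n + f/38) = -3 + 1232*n + f/38)
(-4979626 + G(-1909, -907))/(Z + (-1968432 - 1*(-724269))) = (-4979626 + (-3 + 1232*(-907) + (1/38)*(-1909)))/(998185 + (-1968432 - 1*(-724269))) = (-4979626 + (-3 - 1117424 - 1909/38))/(998185 + (-1968432 + 724269)) = (-4979626 - 42464135/38)/(998185 - 1244163) = -231689923/38/(-245978) = -231689923/38*(-1/245978) = 231689923/9347164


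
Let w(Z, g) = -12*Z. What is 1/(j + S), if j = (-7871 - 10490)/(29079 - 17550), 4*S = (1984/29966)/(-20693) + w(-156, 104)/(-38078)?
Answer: -159378646856607/255784232944049 ≈ -0.62310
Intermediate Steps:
S = -72554834918/5902912846541 (S = ((1984/29966)/(-20693) - 12*(-156)/(-38078))/4 = ((1984*(1/29966))*(-1/20693) + 1872*(-1/38078))/4 = ((992/14983)*(-1/20693) - 936/19039)/4 = (-992/310043219 - 936/19039)/4 = (¼)*(-290219339672/5902912846541) = -72554834918/5902912846541 ≈ -0.012291)
j = -43/27 (j = -18361/11529 = -18361*1/11529 = -43/27 ≈ -1.5926)
1/(j + S) = 1/(-43/27 - 72554834918/5902912846541) = 1/(-255784232944049/159378646856607) = -159378646856607/255784232944049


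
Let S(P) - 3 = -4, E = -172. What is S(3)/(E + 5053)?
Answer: -1/4881 ≈ -0.00020488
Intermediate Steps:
S(P) = -1 (S(P) = 3 - 4 = -1)
S(3)/(E + 5053) = -1/(-172 + 5053) = -1/4881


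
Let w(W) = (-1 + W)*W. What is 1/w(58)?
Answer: 1/3306 ≈ 0.00030248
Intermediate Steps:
w(W) = W*(-1 + W)
1/w(58) = 1/(58*(-1 + 58)) = 1/(58*57) = 1/3306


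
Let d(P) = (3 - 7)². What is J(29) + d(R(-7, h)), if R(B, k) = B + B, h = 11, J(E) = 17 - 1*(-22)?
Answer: 55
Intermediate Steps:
J(E) = 39 (J(E) = 17 + 22 = 39)
R(B, k) = 2*B
d(P) = 16 (d(P) = (-4)² = 16)
J(29) + d(R(-7, h)) = 39 + 16 = 55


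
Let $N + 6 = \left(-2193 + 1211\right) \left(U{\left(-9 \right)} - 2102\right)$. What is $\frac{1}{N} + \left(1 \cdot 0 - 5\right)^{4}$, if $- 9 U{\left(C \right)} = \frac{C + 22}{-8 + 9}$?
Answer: $\frac{11618867509}{18590188} \approx 625.0$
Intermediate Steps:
$U{\left(C \right)} = - \frac{22}{9} - \frac{C}{9}$ ($U{\left(C \right)} = - \frac{\left(C + 22\right) \frac{1}{-8 + 9}}{9} = - \frac{\left(22 + C\right) 1^{-1}}{9} = - \frac{\left(22 + C\right) 1}{9} = - \frac{22 + C}{9} = - \frac{22}{9} - \frac{C}{9}$)
$N = \frac{18590188}{9}$ ($N = -6 + \left(-2193 + 1211\right) \left(\left(- \frac{22}{9} - -1\right) - 2102\right) = -6 - 982 \left(\left(- \frac{22}{9} + 1\right) - 2102\right) = -6 - 982 \left(- \frac{13}{9} - 2102\right) = -6 - - \frac{18590242}{9} = -6 + \frac{18590242}{9} = \frac{18590188}{9} \approx 2.0656 \cdot 10^{6}$)
$\frac{1}{N} + \left(1 \cdot 0 - 5\right)^{4} = \frac{1}{\frac{18590188}{9}} + \left(1 \cdot 0 - 5\right)^{4} = \frac{9}{18590188} + \left(0 - 5\right)^{4} = \frac{9}{18590188} + \left(-5\right)^{4} = \frac{9}{18590188} + 625 = \frac{11618867509}{18590188}$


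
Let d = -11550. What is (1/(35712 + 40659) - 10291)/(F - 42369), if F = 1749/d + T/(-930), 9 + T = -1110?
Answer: 4263691733000/17553577954149 ≈ 0.24290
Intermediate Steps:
T = -1119 (T = -9 - 1110 = -1119)
F = 5706/5425 (F = 1749/(-11550) - 1119/(-930) = 1749*(-1/11550) - 1119*(-1/930) = -53/350 + 373/310 = 5706/5425 ≈ 1.0518)
(1/(35712 + 40659) - 10291)/(F - 42369) = (1/(35712 + 40659) - 10291)/(5706/5425 - 42369) = (1/76371 - 10291)/(-229846119/5425) = (1/76371 - 10291)*(-5425/229846119) = -785933960/76371*(-5425/229846119) = 4263691733000/17553577954149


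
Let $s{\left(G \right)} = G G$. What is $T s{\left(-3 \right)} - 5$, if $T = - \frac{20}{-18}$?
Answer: $5$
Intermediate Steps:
$s{\left(G \right)} = G^{2}$
$T = \frac{10}{9}$ ($T = \left(-20\right) \left(- \frac{1}{18}\right) = \frac{10}{9} \approx 1.1111$)
$T s{\left(-3 \right)} - 5 = \frac{10 \left(-3\right)^{2}}{9} - 5 = \frac{10}{9} \cdot 9 - 5 = 10 - 5 = 5$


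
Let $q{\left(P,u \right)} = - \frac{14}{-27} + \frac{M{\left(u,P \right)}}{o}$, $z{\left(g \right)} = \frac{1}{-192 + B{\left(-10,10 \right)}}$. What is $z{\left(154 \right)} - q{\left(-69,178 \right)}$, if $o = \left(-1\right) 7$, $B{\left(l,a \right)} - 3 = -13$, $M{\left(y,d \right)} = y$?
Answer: $\frac{950827}{38178} \approx 24.905$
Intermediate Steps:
$B{\left(l,a \right)} = -10$ ($B{\left(l,a \right)} = 3 - 13 = -10$)
$o = -7$
$z{\left(g \right)} = - \frac{1}{202}$ ($z{\left(g \right)} = \frac{1}{-192 - 10} = \frac{1}{-202} = - \frac{1}{202}$)
$q{\left(P,u \right)} = \frac{14}{27} - \frac{u}{7}$ ($q{\left(P,u \right)} = - \frac{14}{-27} + \frac{u}{-7} = \left(-14\right) \left(- \frac{1}{27}\right) + u \left(- \frac{1}{7}\right) = \frac{14}{27} - \frac{u}{7}$)
$z{\left(154 \right)} - q{\left(-69,178 \right)} = - \frac{1}{202} - \left(\frac{14}{27} - \frac{178}{7}\right) = - \frac{1}{202} - - \frac{4708}{189} = - \frac{1}{202} + \frac{4708}{189} = \frac{950827}{38178}$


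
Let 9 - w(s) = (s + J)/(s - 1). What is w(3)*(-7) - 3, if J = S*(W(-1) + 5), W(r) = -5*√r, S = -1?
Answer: -73 + 35*I/2 ≈ -73.0 + 17.5*I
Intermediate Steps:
J = -5 + 5*I (J = -(-5*I + 5) = -(5 - 5*I) = -5 + 5*I ≈ -5.0 + 5.0*I)
w(s) = 9 - (-5 + s + 5*I)/(-1 + s) (w(s) = 9 - (s + (-5 + 5*I))/(s - 1) = 9 - (-5 + s + 5*I)/(-1 + s))
w(3)*(-7) - 3 = ((-4 - 5*I + 8*3)/(-1 + 3))*(-7) - 3 = ((-4 - 5*I + 24)/2)*(-7) - 3 = ((20 - 5*I)/2)*(-7) - 3 = (10 - 5*I/2)*(-7) - 3 = (-70 + 35*I/2) - 3 = -73 + 35*I/2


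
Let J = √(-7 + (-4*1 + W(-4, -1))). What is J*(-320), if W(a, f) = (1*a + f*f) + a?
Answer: -960*I*√2 ≈ -1357.6*I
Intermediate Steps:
W(a, f) = f² + 2*a (W(a, f) = (a + f²) + a = f² + 2*a)
J = 3*I*√2 (J = √(-7 + (-4*1 + ((-1)² + 2*(-4)))) = √(-7 + (-4 + (1 - 8))) = √(-7 + (-4 - 7)) = √(-7 - 11) = √(-18) = 3*I*√2 ≈ 4.2426*I)
J*(-320) = (3*I*√2)*(-320) = -960*I*√2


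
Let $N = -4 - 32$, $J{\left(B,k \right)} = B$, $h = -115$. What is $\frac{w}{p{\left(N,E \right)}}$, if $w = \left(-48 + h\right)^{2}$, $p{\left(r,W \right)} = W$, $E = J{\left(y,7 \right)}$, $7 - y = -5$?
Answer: $\frac{26569}{12} \approx 2214.1$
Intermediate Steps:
$y = 12$ ($y = 7 - -5 = 7 + 5 = 12$)
$N = -36$ ($N = -4 - 32 = -36$)
$E = 12$
$w = 26569$ ($w = \left(-48 - 115\right)^{2} = \left(-163\right)^{2} = 26569$)
$\frac{w}{p{\left(N,E \right)}} = \frac{26569}{12}$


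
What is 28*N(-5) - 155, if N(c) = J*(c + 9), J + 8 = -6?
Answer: -1723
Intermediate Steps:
J = -14 (J = -8 - 6 = -14)
N(c) = -126 - 14*c (N(c) = -14*(c + 9) = -14*(9 + c) = -126 - 14*c)
28*N(-5) - 155 = 28*(-126 - 14*(-5)) - 155 = 28*(-126 + 70) - 155 = 28*(-56) - 155 = -1568 - 155 = -1723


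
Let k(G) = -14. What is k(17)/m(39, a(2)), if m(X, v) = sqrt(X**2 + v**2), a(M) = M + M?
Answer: -14*sqrt(1537)/1537 ≈ -0.35710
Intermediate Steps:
a(M) = 2*M
k(17)/m(39, a(2)) = -14/sqrt(39**2 + (2*2)**2) = -14/sqrt(1521 + 4**2) = -14/sqrt(1521 + 16) = -14*sqrt(1537)/1537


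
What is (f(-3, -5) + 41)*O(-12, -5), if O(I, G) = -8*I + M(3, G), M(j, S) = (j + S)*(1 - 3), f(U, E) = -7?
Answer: 3400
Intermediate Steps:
M(j, S) = -2*S - 2*j (M(j, S) = (S + j)*(-2) = -2*S - 2*j)
O(I, G) = -6 - 8*I - 2*G (O(I, G) = -8*I + (-2*G - 2*3) = -8*I + (-2*G - 6) = -8*I + (-6 - 2*G) = -6 - 8*I - 2*G)
(f(-3, -5) + 41)*O(-12, -5) = (-7 + 41)*(-6 - 8*(-12) - 2*(-5)) = 34*(-6 + 96 + 10) = 34*100 = 3400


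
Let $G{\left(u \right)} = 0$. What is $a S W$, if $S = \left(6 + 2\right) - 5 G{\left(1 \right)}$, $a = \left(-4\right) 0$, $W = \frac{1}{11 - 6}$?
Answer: $0$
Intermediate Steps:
$W = \frac{1}{5} \approx 0.2$
$a = 0$
$S = 8$ ($S = \left(6 + 2\right) - 0 = 8 + 0 = 8$)
$a S W = 0 \cdot 8 \cdot \frac{1}{5} = 0 \cdot \frac{1}{5} = 0$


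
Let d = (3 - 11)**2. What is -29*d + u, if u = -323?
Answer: -2179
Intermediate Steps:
d = 64 (d = (-8)**2 = 64)
-29*d + u = -29*64 - 323 = -1856 - 323 = -2179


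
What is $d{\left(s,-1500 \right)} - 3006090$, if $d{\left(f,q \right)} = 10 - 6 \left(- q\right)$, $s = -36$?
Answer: $-3015080$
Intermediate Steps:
$d{\left(f,q \right)} = 10 + 6 q$
$d{\left(s,-1500 \right)} - 3006090 = \left(10 + 6 \left(-1500\right)\right) - 3006090 = \left(10 - 9000\right) - 3006090 = -8990 - 3006090 = -3015080$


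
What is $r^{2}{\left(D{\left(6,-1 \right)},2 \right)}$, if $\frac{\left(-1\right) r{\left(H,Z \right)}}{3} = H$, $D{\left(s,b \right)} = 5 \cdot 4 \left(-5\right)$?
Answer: $90000$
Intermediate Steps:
$D{\left(s,b \right)} = -100$ ($D{\left(s,b \right)} = 20 \left(-5\right) = -100$)
$r{\left(H,Z \right)} = - 3 H$
$r^{2}{\left(D{\left(6,-1 \right)},2 \right)} = \left(\left(-3\right) \left(-100\right)\right)^{2} = 300^{2} = 90000$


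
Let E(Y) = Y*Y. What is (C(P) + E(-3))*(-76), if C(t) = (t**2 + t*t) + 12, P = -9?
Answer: -13908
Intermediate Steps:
E(Y) = Y**2
C(t) = 12 + 2*t**2 (C(t) = (t**2 + t**2) + 12 = 2*t**2 + 12 = 12 + 2*t**2)
(C(P) + E(-3))*(-76) = ((12 + 2*(-9)**2) + (-3)**2)*(-76) = ((12 + 2*81) + 9)*(-76) = ((12 + 162) + 9)*(-76) = (174 + 9)*(-76) = 183*(-76) = -13908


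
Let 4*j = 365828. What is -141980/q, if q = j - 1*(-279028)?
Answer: -28396/74097 ≈ -0.38323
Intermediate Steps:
j = 91457 (j = (1/4)*365828 = 91457)
q = 370485 (q = 91457 - 1*(-279028) = 91457 + 279028 = 370485)
-141980/q = -141980/370485 = -141980*1/370485 = -28396/74097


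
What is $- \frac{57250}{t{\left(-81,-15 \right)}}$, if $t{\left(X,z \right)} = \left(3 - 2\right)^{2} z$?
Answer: $\frac{11450}{3} \approx 3816.7$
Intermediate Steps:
$t{\left(X,z \right)} = z$ ($t{\left(X,z \right)} = 1^{2} z = 1 z = z$)
$- \frac{57250}{t{\left(-81,-15 \right)}} = - \frac{57250}{-15} = \left(-57250\right) \left(- \frac{1}{15}\right) = \frac{11450}{3}$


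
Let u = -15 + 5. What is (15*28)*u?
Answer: -4200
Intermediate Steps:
u = -10
(15*28)*u = (15*28)*(-10) = 420*(-10) = -4200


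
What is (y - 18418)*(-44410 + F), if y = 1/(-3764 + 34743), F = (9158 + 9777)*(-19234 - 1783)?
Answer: 17468314657957185/2383 ≈ 7.3304e+12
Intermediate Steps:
F = -397956895 (F = 18935*(-21017) = -397956895)
y = 1/30979 ≈ 3.2280e-5
(y - 18418)*(-44410 + F) = (1/30979 - 18418)*(-44410 - 397956895) = -570571221/30979*(-398001305) = 17468314657957185/2383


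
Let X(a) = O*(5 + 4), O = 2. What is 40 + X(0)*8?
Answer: 184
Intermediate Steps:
X(a) = 18 (X(a) = 2*(5 + 4) = 2*9 = 18)
40 + X(0)*8 = 40 + 18*8 = 40 + 144 = 184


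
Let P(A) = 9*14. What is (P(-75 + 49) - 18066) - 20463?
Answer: -38403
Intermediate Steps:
P(A) = 126
(P(-75 + 49) - 18066) - 20463 = (126 - 18066) - 20463 = -17940 - 20463 = -38403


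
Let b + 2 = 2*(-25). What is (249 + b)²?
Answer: 38809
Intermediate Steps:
b = -52 (b = -2 + 2*(-25) = -2 - 50 = -52)
(249 + b)² = (249 - 52)² = 197² = 38809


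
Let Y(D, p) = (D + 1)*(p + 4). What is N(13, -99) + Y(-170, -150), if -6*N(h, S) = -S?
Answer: 49315/2 ≈ 24658.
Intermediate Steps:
Y(D, p) = (1 + D)*(4 + p)
N(h, S) = S/6 (N(h, S) = -(-1)*S/6 = S/6)
N(13, -99) + Y(-170, -150) = (⅙)*(-99) + (4 - 150 + 4*(-170) - 170*(-150)) = -33/2 + (4 - 150 - 680 + 25500) = -33/2 + 24674 = 49315/2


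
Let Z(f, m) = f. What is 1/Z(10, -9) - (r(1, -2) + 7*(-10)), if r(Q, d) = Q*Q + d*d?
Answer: 651/10 ≈ 65.100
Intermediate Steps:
r(Q, d) = Q² + d²
1/Z(10, -9) - (r(1, -2) + 7*(-10)) = 1/10 - ((1² + (-2)²) + 7*(-10)) = ⅒ - ((1 + 4) - 70) = ⅒ - (5 - 70) = ⅒ - 1*(-65) = ⅒ + 65 = 651/10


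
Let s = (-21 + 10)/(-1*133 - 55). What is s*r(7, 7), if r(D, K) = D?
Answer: 77/188 ≈ 0.40957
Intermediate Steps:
s = 11/188 (s = -11/(-133 - 55) = -11/(-188) = -11*(-1/188) = 11/188 ≈ 0.058511)
s*r(7, 7) = (11/188)*7 = 77/188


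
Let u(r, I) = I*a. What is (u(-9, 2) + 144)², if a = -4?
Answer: 18496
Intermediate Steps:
u(r, I) = -4*I (u(r, I) = I*(-4) = -4*I)
(u(-9, 2) + 144)² = (-4*2 + 144)² = (-8 + 144)² = 136² = 18496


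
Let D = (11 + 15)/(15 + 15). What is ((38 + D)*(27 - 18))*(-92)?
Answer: -160908/5 ≈ -32182.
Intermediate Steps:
D = 13/15 (D = 26/30 = 26*(1/30) = 13/15 ≈ 0.86667)
((38 + D)*(27 - 18))*(-92) = ((38 + 13/15)*(27 - 18))*(-92) = ((583/15)*9)*(-92) = (1749/5)*(-92) = -160908/5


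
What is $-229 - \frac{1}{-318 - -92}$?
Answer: $- \frac{51753}{226} \approx -229.0$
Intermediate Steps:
$-229 - \frac{1}{-318 - -92} = -229 - \frac{1}{-318 + 92} = -229 - \frac{1}{-226} = -229 - - \frac{1}{226} = -229 + \frac{1}{226} = - \frac{51753}{226}$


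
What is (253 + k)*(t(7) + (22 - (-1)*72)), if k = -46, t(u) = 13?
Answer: 22149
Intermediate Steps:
(253 + k)*(t(7) + (22 - (-1)*72)) = (253 - 46)*(13 + (22 - (-1)*72)) = 207*(13 + (22 - 1*(-72))) = 207*(13 + (22 + 72)) = 207*(13 + 94) = 207*107 = 22149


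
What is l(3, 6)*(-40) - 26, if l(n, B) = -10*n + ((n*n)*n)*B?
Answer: -5306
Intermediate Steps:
l(n, B) = -10*n + B*n**3 (l(n, B) = -10*n + (n**2*n)*B = -10*n + n**3*B = -10*n + B*n**3)
l(3, 6)*(-40) - 26 = (3*(-10 + 6*3**2))*(-40) - 26 = (3*(-10 + 6*9))*(-40) - 26 = (3*(-10 + 54))*(-40) - 26 = (3*44)*(-40) - 26 = 132*(-40) - 26 = -5280 - 26 = -5306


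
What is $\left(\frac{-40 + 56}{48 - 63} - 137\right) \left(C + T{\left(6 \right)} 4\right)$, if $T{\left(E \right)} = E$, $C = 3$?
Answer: $- \frac{18639}{5} \approx -3727.8$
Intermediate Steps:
$\left(\frac{-40 + 56}{48 - 63} - 137\right) \left(C + T{\left(6 \right)} 4\right) = \left(\frac{-40 + 56}{48 - 63} - 137\right) \left(3 + 6 \cdot 4\right) = \left(\frac{16}{-15} - 137\right) \left(3 + 24\right) = \left(16 \left(- \frac{1}{15}\right) - 137\right) 27 = \left(- \frac{16}{15} - 137\right) 27 = \left(- \frac{2071}{15}\right) 27 = - \frac{18639}{5}$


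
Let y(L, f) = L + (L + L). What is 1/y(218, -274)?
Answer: 1/654 ≈ 0.0015291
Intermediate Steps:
y(L, f) = 3*L (y(L, f) = L + 2*L = 3*L)
1/y(218, -274) = 1/(3*218) = 1/654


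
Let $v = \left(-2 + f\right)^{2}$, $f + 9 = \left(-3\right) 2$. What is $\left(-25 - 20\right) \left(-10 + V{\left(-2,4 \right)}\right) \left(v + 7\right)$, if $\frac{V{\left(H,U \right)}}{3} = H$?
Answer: $213120$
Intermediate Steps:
$V{\left(H,U \right)} = 3 H$
$f = -15$ ($f = -9 - 6 = -15$)
$v = 289$ ($v = \left(-2 - 15\right)^{2} = \left(-17\right)^{2} = 289$)
$\left(-25 - 20\right) \left(-10 + V{\left(-2,4 \right)}\right) \left(v + 7\right) = \left(-25 - 20\right) \left(-10 + 3 \left(-2\right)\right) \left(289 + 7\right) = - 45 \left(-10 - 6\right) 296 = \left(-45\right) \left(-16\right) 296 = 720 \cdot 296 = 213120$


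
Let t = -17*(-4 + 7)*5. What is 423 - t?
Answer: 678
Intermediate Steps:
t = -255 (t = -17*3*5 = -51*5 = -255)
423 - t = 423 - 1*(-255) = 423 + 255 = 678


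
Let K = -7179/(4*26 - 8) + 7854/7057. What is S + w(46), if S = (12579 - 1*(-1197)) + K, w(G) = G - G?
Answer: 3094315351/225824 ≈ 13702.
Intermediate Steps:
w(G) = 0
K = -16636073/225824 (K = -7179/(104 - 8) + 7854*(1/7057) = -7179/96 + 7854/7057 = -7179*1/96 + 7854/7057 = -2393/32 + 7854/7057 = -16636073/225824 ≈ -73.668)
S = 3094315351/225824 (S = (12579 - 1*(-1197)) - 16636073/225824 = (12579 + 1197) - 16636073/225824 = 13776 - 16636073/225824 = 3094315351/225824 ≈ 13702.)
S + w(46) = 3094315351/225824 + 0 = 3094315351/225824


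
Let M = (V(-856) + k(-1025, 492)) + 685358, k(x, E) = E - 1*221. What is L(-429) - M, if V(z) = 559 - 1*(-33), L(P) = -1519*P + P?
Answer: -34999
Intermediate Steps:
L(P) = -1518*P
k(x, E) = -221 + E (k(x, E) = E - 221 = -221 + E)
V(z) = 592 (V(z) = 559 + 33 = 592)
M = 686221 (M = (592 + (-221 + 492)) + 685358 = (592 + 271) + 685358 = 863 + 685358 = 686221)
L(-429) - M = -1518*(-429) - 1*686221 = 651222 - 686221 = -34999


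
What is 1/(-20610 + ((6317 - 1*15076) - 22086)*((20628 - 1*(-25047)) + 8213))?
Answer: -1/1662195970 ≈ -6.0161e-10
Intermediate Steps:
1/(-20610 + ((6317 - 1*15076) - 22086)*((20628 - 1*(-25047)) + 8213)) = 1/(-20610 + ((6317 - 15076) - 22086)*((20628 + 25047) + 8213)) = 1/(-20610 + (-8759 - 22086)*(45675 + 8213)) = 1/(-20610 - 30845*53888) = 1/(-20610 - 1662175360) = 1/(-1662195970) = -1/1662195970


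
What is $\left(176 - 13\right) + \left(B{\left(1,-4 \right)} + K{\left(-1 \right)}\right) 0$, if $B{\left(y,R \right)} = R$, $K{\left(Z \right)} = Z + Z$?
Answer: $163$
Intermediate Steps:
$K{\left(Z \right)} = 2 Z$
$\left(176 - 13\right) + \left(B{\left(1,-4 \right)} + K{\left(-1 \right)}\right) 0 = \left(176 - 13\right) + \left(-4 + 2 \left(-1\right)\right) 0 = 163 + \left(-4 - 2\right) 0 = 163 - 0 = 163 + 0 = 163$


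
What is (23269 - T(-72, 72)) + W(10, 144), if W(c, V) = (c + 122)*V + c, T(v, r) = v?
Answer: 42359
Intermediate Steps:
W(c, V) = c + V*(122 + c) (W(c, V) = (122 + c)*V + c = V*(122 + c) + c = c + V*(122 + c))
(23269 - T(-72, 72)) + W(10, 144) = (23269 - 1*(-72)) + (10 + 122*144 + 144*10) = (23269 + 72) + (10 + 17568 + 1440) = 23341 + 19018 = 42359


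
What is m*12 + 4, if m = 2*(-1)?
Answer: -20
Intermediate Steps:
m = -2
m*12 + 4 = -2*12 + 4 = -24 + 4 = -20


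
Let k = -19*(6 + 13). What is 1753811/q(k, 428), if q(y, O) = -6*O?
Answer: -1753811/2568 ≈ -682.95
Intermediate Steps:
k = -361 (k = -19*19 = -361)
1753811/q(k, 428) = 1753811/((-6*428)) = 1753811/(-2568) = 1753811*(-1/2568) = -1753811/2568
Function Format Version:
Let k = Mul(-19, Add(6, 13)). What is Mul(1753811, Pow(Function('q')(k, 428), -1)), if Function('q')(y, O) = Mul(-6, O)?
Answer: Rational(-1753811, 2568) ≈ -682.95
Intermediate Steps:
k = -361 (k = Mul(-19, 19) = -361)
Mul(1753811, Pow(Function('q')(k, 428), -1)) = Mul(1753811, Pow(Mul(-6, 428), -1)) = Mul(1753811, Pow(-2568, -1)) = Mul(1753811, Rational(-1, 2568)) = Rational(-1753811, 2568)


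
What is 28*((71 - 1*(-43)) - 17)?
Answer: 2716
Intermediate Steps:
28*((71 - 1*(-43)) - 17) = 28*((71 + 43) - 17) = 28*(114 - 17) = 28*97 = 2716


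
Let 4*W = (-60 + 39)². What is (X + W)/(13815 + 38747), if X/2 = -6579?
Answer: -52191/210248 ≈ -0.24824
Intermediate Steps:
W = 441/4 (W = (-60 + 39)²/4 = (¼)*(-21)² = (¼)*441 = 441/4 ≈ 110.25)
X = -13158 (X = 2*(-6579) = -13158)
(X + W)/(13815 + 38747) = (-13158 + 441/4)/(13815 + 38747) = -52191/4/52562 = -52191/4*1/52562 = -52191/210248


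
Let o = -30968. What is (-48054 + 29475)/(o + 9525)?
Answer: 18579/21443 ≈ 0.86644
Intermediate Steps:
(-48054 + 29475)/(o + 9525) = (-48054 + 29475)/(-30968 + 9525) = -18579/(-21443) = -18579*(-1/21443) = 18579/21443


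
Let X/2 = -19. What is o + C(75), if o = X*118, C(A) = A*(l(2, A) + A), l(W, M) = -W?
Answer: 991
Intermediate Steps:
X = -38 (X = 2*(-19) = -38)
C(A) = A*(-2 + A) (C(A) = A*(-1*2 + A) = A*(-2 + A))
o = -4484 (o = -38*118 = -4484)
o + C(75) = -4484 + 75*(-2 + 75) = -4484 + 75*73 = -4484 + 5475 = 991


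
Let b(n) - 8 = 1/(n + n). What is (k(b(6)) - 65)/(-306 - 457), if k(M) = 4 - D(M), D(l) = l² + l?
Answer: 19357/109872 ≈ 0.17618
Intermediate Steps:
D(l) = l + l²
b(n) = 8 + 1/(2*n) (b(n) = 8 + 1/(n + n) = 8 + 1/(2*n))
k(M) = 4 - M*(1 + M)
(k(b(6)) - 65)/(-306 - 457) = ((4 - (8 + (½)/6)*(1 + (8 + (½)/6))) - 65)/(-306 - 457) = ((4 - (8 + (½)*(⅙))*(1 + (8 + (½)*(⅙)))) - 65)/(-763) = ((4 - (8 + 1/12)*(1 + (8 + 1/12))) - 65)*(-1/763) = ((4 - 1*97/12*(1 + 97/12)) - 65)*(-1/763) = ((4 - 1*97/12*109/12) - 65)*(-1/763) = ((4 - 10573/144) - 65)*(-1/763) = (-9997/144 - 65)*(-1/763) = -19357/144*(-1/763) = 19357/109872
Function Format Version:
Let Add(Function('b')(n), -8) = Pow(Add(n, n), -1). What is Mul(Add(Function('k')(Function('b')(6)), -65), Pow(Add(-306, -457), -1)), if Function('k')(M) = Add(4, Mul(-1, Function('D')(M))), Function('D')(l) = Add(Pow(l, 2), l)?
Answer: Rational(19357, 109872) ≈ 0.17618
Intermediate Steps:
Function('D')(l) = Add(l, Pow(l, 2))
Function('b')(n) = Add(8, Mul(Rational(1, 2), Pow(n, -1))) (Function('b')(n) = Add(8, Pow(Add(n, n), -1)) = Add(8, Pow(Mul(2, n), -1)) = Add(8, Mul(Rational(1, 2), Pow(n, -1))))
Function('k')(M) = Add(4, Mul(-1, M, Add(1, M))) (Function('k')(M) = Add(4, Mul(-1, Mul(M, Add(1, M)))) = Add(4, Mul(-1, M, Add(1, M))))
Mul(Add(Function('k')(Function('b')(6)), -65), Pow(Add(-306, -457), -1)) = Mul(Add(Add(4, Mul(-1, Add(8, Mul(Rational(1, 2), Pow(6, -1))), Add(1, Add(8, Mul(Rational(1, 2), Pow(6, -1)))))), -65), Pow(Add(-306, -457), -1)) = Mul(Add(Add(4, Mul(-1, Add(8, Mul(Rational(1, 2), Rational(1, 6))), Add(1, Add(8, Mul(Rational(1, 2), Rational(1, 6)))))), -65), Pow(-763, -1)) = Mul(Add(Add(4, Mul(-1, Add(8, Rational(1, 12)), Add(1, Add(8, Rational(1, 12))))), -65), Rational(-1, 763)) = Mul(Add(Add(4, Mul(-1, Rational(97, 12), Add(1, Rational(97, 12)))), -65), Rational(-1, 763)) = Mul(Add(Add(4, Mul(-1, Rational(97, 12), Rational(109, 12))), -65), Rational(-1, 763)) = Mul(Add(Add(4, Rational(-10573, 144)), -65), Rational(-1, 763)) = Mul(Add(Rational(-9997, 144), -65), Rational(-1, 763)) = Mul(Rational(-19357, 144), Rational(-1, 763)) = Rational(19357, 109872)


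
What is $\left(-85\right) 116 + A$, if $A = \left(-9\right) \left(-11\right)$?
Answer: $-9761$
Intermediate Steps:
$A = 99$
$\left(-85\right) 116 + A = \left(-85\right) 116 + 99 = -9860 + 99 = -9761$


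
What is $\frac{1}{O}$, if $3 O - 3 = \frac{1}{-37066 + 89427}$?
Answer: $\frac{157083}{157084} \approx 0.99999$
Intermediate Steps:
$O = \frac{157084}{157083}$ ($O = 1 + \frac{1}{3 \left(-37066 + 89427\right)} = 1 + \frac{1}{3 \cdot 52361} = 1 + \frac{1}{3} \cdot \frac{1}{52361} = 1 + \frac{1}{157083} = \frac{157084}{157083} \approx 1.0$)
$\frac{1}{O} = \frac{1}{\frac{157084}{157083}} = \frac{157083}{157084}$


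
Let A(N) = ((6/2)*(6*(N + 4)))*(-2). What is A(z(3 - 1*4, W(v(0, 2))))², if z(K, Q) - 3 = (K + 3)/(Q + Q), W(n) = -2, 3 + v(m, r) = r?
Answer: 54756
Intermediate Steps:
v(m, r) = -3 + r
z(K, Q) = 3 + (3 + K)/(2*Q) (z(K, Q) = 3 + (K + 3)/(Q + Q) = 3 + (3 + K)/((2*Q)) = 3 + (3 + K)*(1/(2*Q)) = 3 + (3 + K)/(2*Q))
A(N) = -144 - 36*N (A(N) = ((6*(½))*(6*(4 + N)))*(-2) = (3*(24 + 6*N))*(-2) = (72 + 18*N)*(-2) = -144 - 36*N)
A(z(3 - 1*4, W(v(0, 2))))² = (-144 - 18*(3 + (3 - 1*4) + 6*(-2))/(-2))² = (-144 - 18*(-1)*(3 + (3 - 4) - 12)/2)² = (-144 - 18*(-1)*(3 - 1 - 12)/2)² = (-144 - 18*(-1)*(-10)/2)² = (-144 - 36*5/2)² = (-144 - 90)² = (-234)² = 54756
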